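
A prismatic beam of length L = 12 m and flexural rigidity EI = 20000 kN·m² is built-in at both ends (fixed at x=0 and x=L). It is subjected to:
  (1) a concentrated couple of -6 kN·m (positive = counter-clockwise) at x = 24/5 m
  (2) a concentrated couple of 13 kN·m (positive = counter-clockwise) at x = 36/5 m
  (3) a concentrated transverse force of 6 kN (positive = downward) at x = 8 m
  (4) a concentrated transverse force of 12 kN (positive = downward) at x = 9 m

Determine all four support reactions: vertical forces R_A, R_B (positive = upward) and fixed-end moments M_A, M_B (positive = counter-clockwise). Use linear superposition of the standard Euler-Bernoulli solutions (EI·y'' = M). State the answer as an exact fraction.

Load 1 — applied couple M₀=-6 kN·m at a=24/5 m (b=L-a=36/5):
  R_A = 6M₀ab/L³ = 6·(-6)·(24/5)·(36/5)/12³ = -18/25 kN
  M_A = M₀b(2a-b)/L² = (-6)·(36/5)·(2·(24/5)-(36/5))/12² = -18/25 kN·m
  R_B = -6M₀ab/L³ = -6·(-6)·(24/5)·(36/5)/12³ = 18/25 kN
  M_B = M₀a(2b-a)/L² = (-6)·(24/5)·(2·(36/5)-(24/5))/12² = -48/25 kN·m
Load 2 — applied couple M₀=13 kN·m at a=36/5 m (b=L-a=24/5):
  R_A = 6M₀ab/L³ = 6·13·(36/5)·(24/5)/12³ = 39/25 kN
  M_A = M₀b(2a-b)/L² = 13·(24/5)·(2·(36/5)-(24/5))/12² = 104/25 kN·m
  R_B = -6M₀ab/L³ = -6·13·(36/5)·(24/5)/12³ = -39/25 kN
  M_B = M₀a(2b-a)/L² = 13·(36/5)·(2·(24/5)-(36/5))/12² = 39/25 kN·m
Load 3 — point force P=6 kN at a=8 m (b=L-a=4):
  R_A = Pb²(3a+b)/L³ = 6·4²·(3·8+4)/12³ = 14/9 kN
  M_A = Pab²/L² = 6·8·4²/12² = 16/3 kN·m
  R_B = Pa²(a+3b)/L³ = 6·8²·(8+3·4)/12³ = 40/9 kN
  M_B = -Pa²b/L² = -6·8²·4/12² = -32/3 kN·m
Load 4 — point force P=12 kN at a=9 m (b=L-a=3):
  R_A = Pb²(3a+b)/L³ = 12·3²·(3·9+3)/12³ = 15/8 kN
  M_A = Pab²/L² = 12·9·3²/12² = 27/4 kN·m
  R_B = Pa²(a+3b)/L³ = 12·9²·(9+3·3)/12³ = 81/8 kN
  M_B = -Pa²b/L² = -12·9²·3/12² = -81/4 kN·m
Superposition: R_A = 7687/1800 kN, M_A = 4657/300 kN·m, R_B = 24713/1800 kN, M_B = -9383/300 kN·m

R_A = 7687/1800 kN, M_A = 4657/300 kN·m, R_B = 24713/1800 kN, M_B = -9383/300 kN·m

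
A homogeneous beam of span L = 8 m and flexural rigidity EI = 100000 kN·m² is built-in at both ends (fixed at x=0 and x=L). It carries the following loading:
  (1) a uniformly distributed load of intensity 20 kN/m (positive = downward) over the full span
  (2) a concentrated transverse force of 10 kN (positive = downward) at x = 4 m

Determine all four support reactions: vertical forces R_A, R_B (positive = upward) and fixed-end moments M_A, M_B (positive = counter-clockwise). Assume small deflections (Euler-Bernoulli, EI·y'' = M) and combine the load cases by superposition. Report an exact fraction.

Load 1 — uniform load w=20 kN/m over full span:
  R_A = wL/2 = 20·8/2 = 80 kN
  M_A = wL²/12 = 20·8²/12 = 320/3 kN·m
  R_B = wL/2 = 20·8/2 = 80 kN
  M_B = -wL²/12 = -20·8²/12 = -320/3 kN·m
Load 2 — point force P=10 kN at a=4 m (b=L-a=4):
  R_A = Pb²(3a+b)/L³ = 10·4²·(3·4+4)/8³ = 5 kN
  M_A = Pab²/L² = 10·4·4²/8² = 10 kN·m
  R_B = Pa²(a+3b)/L³ = 10·4²·(4+3·4)/8³ = 5 kN
  M_B = -Pa²b/L² = -10·4²·4/8² = -10 kN·m
Superposition: R_A = 85 kN, M_A = 350/3 kN·m, R_B = 85 kN, M_B = -350/3 kN·m

R_A = 85 kN, M_A = 350/3 kN·m, R_B = 85 kN, M_B = -350/3 kN·m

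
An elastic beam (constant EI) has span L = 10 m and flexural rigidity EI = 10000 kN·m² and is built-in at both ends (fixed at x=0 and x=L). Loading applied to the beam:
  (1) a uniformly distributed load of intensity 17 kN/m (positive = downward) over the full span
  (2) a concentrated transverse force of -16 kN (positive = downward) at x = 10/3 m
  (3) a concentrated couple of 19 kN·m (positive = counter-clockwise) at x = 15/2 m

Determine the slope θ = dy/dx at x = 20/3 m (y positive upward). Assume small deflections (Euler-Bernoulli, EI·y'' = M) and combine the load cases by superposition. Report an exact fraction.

θ(20/3) = 18739/1944000 rad

Load 1 — uniform load w=17 kN/m over full span:
  θ_1 = -wx(L-x)(L-2x)/(12EI) = -17·(20/3)·(10-(20/3))·(10-2·(20/3))/(12·10000) = 17/1620 rad
Load 2 — point force P=-16 kN at a=10/3 m (b=L-a=20/3):
  θ_2 = Pa²(L-x)(2bL-(3b+a)(L-x))/(2L³EI)  [x>a] = (-16)·(10/3)²·(10-(20/3))·(2·(20/3)·10-(3·(20/3)+(10/3))·(10-(20/3)))/(2·10³·10000) = -2/1215 rad
Load 3 — applied couple M₀=19 kN·m at a=15/2 m (b=L-a=5/2):
  θ_3 = (R_Ax²/2 - M_Ax)/EI  [x≤a] with R_A=171/80, M_A=95/16 = ((171/80)·(20/3)²/2 - (95/16)·(20/3))/10000 = 19/24000 rad
Superposition: θ = Σ θ_i = 18739/1944000 rad ≈ 0.009639 rad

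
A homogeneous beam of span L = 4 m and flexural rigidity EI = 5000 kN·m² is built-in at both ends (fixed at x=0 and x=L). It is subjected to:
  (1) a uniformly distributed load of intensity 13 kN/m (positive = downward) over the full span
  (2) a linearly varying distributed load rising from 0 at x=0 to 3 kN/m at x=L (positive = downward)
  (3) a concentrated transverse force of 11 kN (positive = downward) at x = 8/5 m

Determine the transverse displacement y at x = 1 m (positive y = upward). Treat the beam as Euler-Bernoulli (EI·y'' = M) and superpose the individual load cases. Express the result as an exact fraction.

Load 1 — uniform load w=13 kN/m over full span:
  y_1 = -wx²(L-x)²/(24EI) = -13·1²·(4-1)²/(24·5000) = -39/40000 m
Load 2 — triangular load w₀=3 kN/m (0→w₀ over full span):
  y_2 = -w₀x²(L-x)²(x+2L)/(120LEI) = -3·1²·(4-1)²·(1+2·4)/(120·4·5000) = -81/800000 m
Load 3 — point force P=11 kN at a=8/5 m (b=L-a=12/5):
  y_3 = -Pb²x²(3aL-(3a+b)x)/(6L³EI)  [x≤a] = -11·(12/5)²·1²·(3·(8/5)·4-(3·(8/5)+(12/5))·1)/(6·4³·5000) = -99/250000 m
Superposition: y = Σ y_i = -5889/4000000 m ≈ -0.001472 m

y(1) = -5889/4000000 m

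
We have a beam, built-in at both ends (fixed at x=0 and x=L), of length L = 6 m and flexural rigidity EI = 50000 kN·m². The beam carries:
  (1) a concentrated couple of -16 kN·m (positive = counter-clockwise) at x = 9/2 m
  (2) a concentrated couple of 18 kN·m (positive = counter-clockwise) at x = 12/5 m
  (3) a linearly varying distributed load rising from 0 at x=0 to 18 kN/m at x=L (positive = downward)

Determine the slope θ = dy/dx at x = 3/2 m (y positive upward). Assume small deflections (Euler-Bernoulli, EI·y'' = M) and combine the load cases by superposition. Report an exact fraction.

Load 1 — applied couple M₀=-16 kN·m at a=9/2 m (b=L-a=3/2):
  θ_1 = (R_Ax²/2 - M_Ax)/EI  [x≤a] with R_A=-3, M_A=-5 = ((-3)·(3/2)²/2 - (-5)·(3/2))/50000 = 33/400000 rad
Load 2 — applied couple M₀=18 kN·m at a=12/5 m (b=L-a=18/5):
  θ_2 = (R_Ax²/2 - M_Ax)/EI  [x≤a] with R_A=108/25, M_A=54/25 = ((108/25)·(3/2)²/2 - (54/25)·(3/2))/50000 = 81/2500000 rad
Load 3 — triangular load w₀=18 kN/m (0→w₀ over full span):
  θ_3 = -w₀(2x(L-x)(L-2x)(x+2L)+x²(L-x)²)/(120LEI) = -18·(2·(3/2)·(6-(3/2))·(6-2·(3/2))·((3/2)+2·6)+(3/2)²·(6-(3/2))²)/(120·6·50000) = -9477/32000000 rad
Superposition: θ = Σ θ_i = -29001/160000000 rad ≈ -0.000181 rad

θ(3/2) = -29001/160000000 rad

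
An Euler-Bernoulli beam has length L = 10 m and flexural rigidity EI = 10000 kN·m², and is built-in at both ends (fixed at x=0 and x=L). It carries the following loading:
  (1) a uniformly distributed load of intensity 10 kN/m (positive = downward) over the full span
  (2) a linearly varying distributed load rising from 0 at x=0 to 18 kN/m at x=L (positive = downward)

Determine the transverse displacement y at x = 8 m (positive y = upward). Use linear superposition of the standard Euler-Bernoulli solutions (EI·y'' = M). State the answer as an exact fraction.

y(8) = -1004/46875 m

Load 1 — uniform load w=10 kN/m over full span:
  y_1 = -wx²(L-x)²/(24EI) = -10·8²·(10-8)²/(24·10000) = -4/375 m
Load 2 — triangular load w₀=18 kN/m (0→w₀ over full span):
  y_2 = -w₀x²(L-x)²(x+2L)/(120LEI) = -18·8²·(10-8)²·(8+2·10)/(120·10·10000) = -168/15625 m
Superposition: y = Σ y_i = -1004/46875 m ≈ -0.021419 m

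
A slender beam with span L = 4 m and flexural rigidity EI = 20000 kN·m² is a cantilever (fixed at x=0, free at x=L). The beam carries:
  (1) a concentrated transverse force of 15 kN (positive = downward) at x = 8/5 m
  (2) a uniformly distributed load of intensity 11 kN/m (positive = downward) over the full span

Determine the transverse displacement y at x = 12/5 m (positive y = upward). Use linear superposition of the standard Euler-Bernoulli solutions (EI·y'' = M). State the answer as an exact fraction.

Load 1 — point force P=15 kN at a=8/5 m (b=L-a=12/5):
  y_1 = -Pa²(3x-a)/(6EI)  [x>a] = -15·(8/5)²·(3·(12/5)-(8/5))/(6·20000) = -28/15625 m
Load 2 — uniform load w=11 kN/m over full span:
  y_2 = -wx²(x²-4Lx+6L²)/(24EI) = -11·(12/5)²·((12/5)²-4·4·(12/5)+6·4²)/(24·20000) = -3267/390625 m
Superposition: y = Σ y_i = -3967/390625 m ≈ -0.010156 m

y(12/5) = -3967/390625 m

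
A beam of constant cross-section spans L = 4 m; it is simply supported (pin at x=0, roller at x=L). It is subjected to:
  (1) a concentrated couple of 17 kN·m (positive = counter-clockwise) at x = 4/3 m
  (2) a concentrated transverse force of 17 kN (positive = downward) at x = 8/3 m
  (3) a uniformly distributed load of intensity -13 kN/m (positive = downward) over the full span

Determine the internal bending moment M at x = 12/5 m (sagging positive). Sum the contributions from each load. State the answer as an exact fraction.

M(12/5) = -454/25 kN·m

Load 1 — applied couple M₀=17 kN·m at a=4/3 m (b=L-a=8/3):
  M_1 = M₀x/L - M₀  [x>a] = 17·(12/5)/4 - 17 = -34/5 kN·m
Load 2 — point force P=17 kN at a=8/3 m (b=L-a=4/3):
  M_2 = Pbx/L  [x≤a] = 17·(4/3)·(12/5)/4 = 68/5 kN·m
Load 3 — uniform load w=-13 kN/m over full span:
  M_3 = wx(L-x)/2 = (-13)·(12/5)·(4-(12/5))/2 = -624/25 kN·m
Superposition: M = Σ M_i = -454/25 kN·m ≈ -18.160000 kN·m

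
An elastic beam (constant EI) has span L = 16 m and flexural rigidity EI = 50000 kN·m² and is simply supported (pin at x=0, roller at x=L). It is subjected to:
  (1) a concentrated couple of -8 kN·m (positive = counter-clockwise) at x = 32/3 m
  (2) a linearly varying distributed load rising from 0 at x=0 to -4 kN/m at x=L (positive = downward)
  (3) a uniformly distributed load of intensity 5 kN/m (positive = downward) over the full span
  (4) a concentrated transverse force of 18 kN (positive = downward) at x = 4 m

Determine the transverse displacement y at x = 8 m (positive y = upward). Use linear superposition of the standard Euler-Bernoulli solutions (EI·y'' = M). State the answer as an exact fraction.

y(8) = -1994/28125 m

Load 1 — applied couple M₀=-8 kN·m at a=32/3 m (b=L-a=16/3):
  y_1 = (M₀x³/(6L)+C₁x)/EI  [x≤a] with C₁=M₀(3b²-L²)/(6L)=128/9 = ((-8)·8³/(6·16)+(128/9)·8)/50000 = 8/5625 m
Load 2 — triangular load w₀=-4 kN/m (0→w₀ over full span):
  y_2 = -w₀x(7L⁴-10L²x²+3x⁴)/(360LEI) = -(-4)·8·(7·16⁴-10·16²·8²+3·8⁴)/(360·16·50000) = 64/1875 m
Load 3 — uniform load w=5 kN/m over full span:
  y_3 = -wx(L³-2Lx²+x³)/(24EI) = -5·8·(16³-2·16·8²+8³)/(24·50000) = -32/375 m
Load 4 — point force P=18 kN at a=4 m (b=L-a=12):
  y_4 = -Pa(L-x)(2Lx-a²-x²)/(6LEI)  [x>a] = -18·4·(16-8)·(2·16·8-4²-8²)/(6·16·50000) = -66/3125 m
Superposition: y = Σ y_i = -1994/28125 m ≈ -0.070898 m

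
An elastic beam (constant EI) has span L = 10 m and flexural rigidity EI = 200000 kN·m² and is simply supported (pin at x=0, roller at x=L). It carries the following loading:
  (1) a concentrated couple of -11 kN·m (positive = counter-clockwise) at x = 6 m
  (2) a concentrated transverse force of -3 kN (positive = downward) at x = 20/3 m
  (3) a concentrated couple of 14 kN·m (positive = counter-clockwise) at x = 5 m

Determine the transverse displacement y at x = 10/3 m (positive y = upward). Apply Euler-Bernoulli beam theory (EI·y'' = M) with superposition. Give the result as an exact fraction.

y(10/3) = 4649/16200000 m

Load 1 — applied couple M₀=-11 kN·m at a=6 m (b=L-a=4):
  y_1 = (M₀x³/(6L)+C₁x)/EI  [x≤a] with C₁=M₀(3b²-L²)/(6L)=143/15 = ((-11)·(10/3)³/(6·10)+(143/15)·(10/3))/200000 = 253/2025000 m
Load 2 — point force P=-3 kN at a=20/3 m (b=L-a=10/3):
  y_2 = -Pbx(L²-b²-x²)/(6LEI)  [x≤a] = -(-3)·(10/3)·(10/3)·(10²-(10/3)²-(10/3)²)/(6·10·200000) = 7/32400 m
Load 3 — applied couple M₀=14 kN·m at a=5 m (b=L-a=5):
  y_3 = (M₀x³/(6L)+C₁x)/EI  [x≤a] with C₁=M₀(3b²-L²)/(6L)=-35/6 = (14·(10/3)³/(6·10)+(-35/6)·(10/3))/200000 = -7/129600 m
Superposition: y = Σ y_i = 4649/16200000 m ≈ 0.000287 m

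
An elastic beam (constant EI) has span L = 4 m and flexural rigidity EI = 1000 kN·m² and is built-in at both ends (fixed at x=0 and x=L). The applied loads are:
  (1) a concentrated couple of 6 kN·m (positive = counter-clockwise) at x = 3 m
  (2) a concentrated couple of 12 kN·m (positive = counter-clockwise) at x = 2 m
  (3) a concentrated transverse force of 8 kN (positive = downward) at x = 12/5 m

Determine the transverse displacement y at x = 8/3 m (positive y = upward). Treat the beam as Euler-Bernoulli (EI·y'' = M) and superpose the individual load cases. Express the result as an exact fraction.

Load 1 — applied couple M₀=6 kN·m at a=3 m (b=L-a=1):
  y_1 = (R_Ax³/6 - M_Ax²/2)/EI  [x≤a] with R_A=27/16, M_A=15/8 = ((27/16)·(8/3)³/6 - (15/8)·(8/3)²/2)/1000 = -1/750 m
Load 2 — applied couple M₀=12 kN·m at a=2 m (b=L-a=2):
  y_2 = (R_Ax³/6 - M_Ax²/2 - M₀(x-a)²/2)/EI  [x>a] with R_A=9/2, M_A=3 = ((9/2)·(8/3)³/6 - 3·(8/3)²/2 - 12·((8/3)-2)²/2)/1000 = 1/1125 m
Load 3 — point force P=8 kN at a=12/5 m (b=L-a=8/5):
  y_3 = -Pa²(L-x)²(3bL-(3b+a)(L-x))/(6L³EI)  [x>a] = -8·(12/5)²·(4-(8/3))²·(3·(8/5)·4-(3·(8/5)+(12/5))·(4-(8/3)))/(6·4³·1000) = -32/15625 m
Superposition: y = Σ y_i = -701/281250 m ≈ -0.002492 m

y(8/3) = -701/281250 m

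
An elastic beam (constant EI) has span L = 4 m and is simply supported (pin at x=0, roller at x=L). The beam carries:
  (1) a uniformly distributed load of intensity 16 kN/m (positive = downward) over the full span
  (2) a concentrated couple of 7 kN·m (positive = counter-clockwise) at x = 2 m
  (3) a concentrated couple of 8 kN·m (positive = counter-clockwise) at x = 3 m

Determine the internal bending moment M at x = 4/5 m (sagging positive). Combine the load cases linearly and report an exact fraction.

Load 1 — uniform load w=16 kN/m over full span:
  M_1 = wx(L-x)/2 = 16·(4/5)·(4-(4/5))/2 = 512/25 kN·m
Load 2 — applied couple M₀=7 kN·m at a=2 m (b=L-a=2):
  M_2 = M₀x/L  [x≤a] = 7·(4/5)/4 = 7/5 kN·m
Load 3 — applied couple M₀=8 kN·m at a=3 m (b=L-a=1):
  M_3 = M₀x/L  [x≤a] = 8·(4/5)/4 = 8/5 kN·m
Superposition: M = Σ M_i = 587/25 kN·m ≈ 23.480000 kN·m

M(4/5) = 587/25 kN·m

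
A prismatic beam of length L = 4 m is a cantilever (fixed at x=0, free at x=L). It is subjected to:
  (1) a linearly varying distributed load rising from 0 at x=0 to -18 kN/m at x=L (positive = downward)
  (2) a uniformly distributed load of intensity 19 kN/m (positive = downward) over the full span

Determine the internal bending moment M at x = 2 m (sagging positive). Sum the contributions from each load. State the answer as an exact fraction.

M(2) = -8 kN·m

Load 1 — triangular load w₀=-18 kN/m (0→w₀ over full span):
  M_1 = w₀Lx/2 - w₀L²/3 - w₀x³/(6L) = (-18)·4·2/2 - (-18)·4²/3 - (-18)·2³/(6·4) = 30 kN·m
Load 2 — uniform load w=19 kN/m over full span:
  M_2 = -w(L-x)²/2 = -19·(4-2)²/2 = -38 kN·m
Superposition: M = Σ M_i = -8 kN·m ≈ -8.000000 kN·m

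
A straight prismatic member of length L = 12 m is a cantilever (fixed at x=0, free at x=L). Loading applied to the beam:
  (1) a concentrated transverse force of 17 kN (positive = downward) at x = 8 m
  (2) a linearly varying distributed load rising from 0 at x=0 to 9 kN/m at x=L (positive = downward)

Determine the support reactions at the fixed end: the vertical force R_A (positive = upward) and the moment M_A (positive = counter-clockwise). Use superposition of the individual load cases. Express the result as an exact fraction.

Load 1 — point force P=17 kN at a=8 m (b=L-a=4):
  R_A = P = 17 kN
  M_A = Pa = 17·8 = 136 kN·m
Load 2 — triangular load w₀=9 kN/m (0→w₀ over full span):
  R_A = w₀L/2 = 9·12/2 = 54 kN
  M_A = w₀L²/3 = 9·12²/3 = 432 kN·m
Superposition: R_A = 71 kN, M_A = 568 kN·m

R_A = 71 kN, M_A = 568 kN·m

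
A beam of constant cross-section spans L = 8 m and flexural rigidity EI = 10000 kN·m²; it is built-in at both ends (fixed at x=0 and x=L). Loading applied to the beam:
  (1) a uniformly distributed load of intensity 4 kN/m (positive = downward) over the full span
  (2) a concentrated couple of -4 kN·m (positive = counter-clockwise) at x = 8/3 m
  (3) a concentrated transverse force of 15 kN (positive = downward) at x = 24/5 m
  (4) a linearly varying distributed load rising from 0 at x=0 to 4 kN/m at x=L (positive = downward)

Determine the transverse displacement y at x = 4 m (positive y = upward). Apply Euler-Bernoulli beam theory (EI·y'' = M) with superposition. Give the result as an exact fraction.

Load 1 — uniform load w=4 kN/m over full span:
  y_1 = -wx²(L-x)²/(24EI) = -4·4²·(8-4)²/(24·10000) = -8/1875 m
Load 2 — applied couple M₀=-4 kN·m at a=8/3 m (b=L-a=16/3):
  y_2 = (R_Ax³/6 - M_Ax²/2 - M₀(x-a)²/2)/EI  [x>a] with R_A=-2/3, M_A=0 = ((-2/3)·4³/6 - 0·4²/2 - (-4)·(4-(8/3))²/2)/10000 = -2/5625 m
Load 3 — point force P=15 kN at a=24/5 m (b=L-a=16/5):
  y_3 = -Pb²x²(3aL-(3a+b)x)/(6L³EI)  [x≤a] = -15·(16/5)²·4²·(3·(24/5)·8-(3·(24/5)+(16/5))·4)/(6·8³·10000) = -56/15625 m
Load 4 — triangular load w₀=4 kN/m (0→w₀ over full span):
  y_4 = -w₀x²(L-x)²(x+2L)/(120LEI) = -4·4²·(8-4)²·(4+2·8)/(120·8·10000) = -4/1875 m
Superposition: y = Σ y_i = -1454/140625 m ≈ -0.010340 m

y(4) = -1454/140625 m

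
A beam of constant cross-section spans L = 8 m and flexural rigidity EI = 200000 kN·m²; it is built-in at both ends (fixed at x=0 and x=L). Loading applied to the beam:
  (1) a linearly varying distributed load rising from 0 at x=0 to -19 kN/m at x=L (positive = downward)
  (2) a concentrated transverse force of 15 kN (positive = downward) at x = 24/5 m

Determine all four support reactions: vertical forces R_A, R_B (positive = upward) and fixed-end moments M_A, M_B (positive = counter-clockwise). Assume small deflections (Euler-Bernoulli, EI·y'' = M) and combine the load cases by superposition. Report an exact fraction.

Load 1 — triangular load w₀=-19 kN/m (0→w₀ over full span):
  R_A = 3w₀L/20 = 3·(-19)·8/20 = -114/5 kN
  M_A = w₀L²/30 = (-19)·8²/30 = -608/15 kN·m
  R_B = 7w₀L/20 = 7·(-19)·8/20 = -266/5 kN
  M_B = -w₀L²/20 = -(-19)·8²/20 = 304/5 kN·m
Load 2 — point force P=15 kN at a=24/5 m (b=L-a=16/5):
  R_A = Pb²(3a+b)/L³ = 15·(16/5)²·(3·(24/5)+(16/5))/8³ = 132/25 kN
  M_A = Pab²/L² = 15·(24/5)·(16/5)²/8² = 288/25 kN·m
  R_B = Pa²(a+3b)/L³ = 15·(24/5)²·((24/5)+3·(16/5))/8³ = 243/25 kN
  M_B = -Pa²b/L² = -15·(24/5)²·(16/5)/8² = -432/25 kN·m
Superposition: R_A = -438/25 kN, M_A = -2176/75 kN·m, R_B = -1087/25 kN, M_B = 1088/25 kN·m

R_A = -438/25 kN, M_A = -2176/75 kN·m, R_B = -1087/25 kN, M_B = 1088/25 kN·m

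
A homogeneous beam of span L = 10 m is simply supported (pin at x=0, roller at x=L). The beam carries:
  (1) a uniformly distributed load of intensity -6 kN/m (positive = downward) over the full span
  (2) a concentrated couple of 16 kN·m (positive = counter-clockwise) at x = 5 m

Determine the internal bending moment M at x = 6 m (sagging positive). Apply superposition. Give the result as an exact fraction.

Load 1 — uniform load w=-6 kN/m over full span:
  M_1 = wx(L-x)/2 = (-6)·6·(10-6)/2 = -72 kN·m
Load 2 — applied couple M₀=16 kN·m at a=5 m (b=L-a=5):
  M_2 = M₀x/L - M₀  [x>a] = 16·6/10 - 16 = -32/5 kN·m
Superposition: M = Σ M_i = -392/5 kN·m ≈ -78.400000 kN·m

M(6) = -392/5 kN·m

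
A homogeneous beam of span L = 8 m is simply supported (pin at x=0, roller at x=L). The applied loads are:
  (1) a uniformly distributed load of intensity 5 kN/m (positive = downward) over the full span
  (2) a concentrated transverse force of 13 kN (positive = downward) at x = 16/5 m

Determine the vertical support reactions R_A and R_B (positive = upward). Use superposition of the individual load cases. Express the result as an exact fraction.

R_A = 139/5 kN, R_B = 126/5 kN

Load 1 — uniform load w=5 kN/m over full span:
  R_A = wL/2 = 5·8/2 = 20 kN
  R_B = wL/2 = 5·8/2 = 20 kN
Load 2 — point force P=13 kN at a=16/5 m (b=L-a=24/5):
  R_A = Pb/L = 13·(24/5)/8 = 39/5 kN
  R_B = Pa/L = 13·(16/5)/8 = 26/5 kN
Superposition: R_A = 139/5 kN, R_B = 126/5 kN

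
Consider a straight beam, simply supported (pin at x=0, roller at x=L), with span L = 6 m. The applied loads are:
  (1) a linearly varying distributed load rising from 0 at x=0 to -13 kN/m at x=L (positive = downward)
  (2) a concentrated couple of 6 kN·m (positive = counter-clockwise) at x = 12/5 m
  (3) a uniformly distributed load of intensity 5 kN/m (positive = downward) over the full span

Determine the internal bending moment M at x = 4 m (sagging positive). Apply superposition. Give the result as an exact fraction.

Load 1 — triangular load w₀=-13 kN/m (0→w₀ over full span):
  M_1 = w₀Lx/6 - w₀x³/(6L) = (-13)·6·4/6 - (-13)·4³/(6·6) = -260/9 kN·m
Load 2 — applied couple M₀=6 kN·m at a=12/5 m (b=L-a=18/5):
  M_2 = M₀x/L - M₀  [x>a] = 6·4/6 - 6 = -2 kN·m
Load 3 — uniform load w=5 kN/m over full span:
  M_3 = wx(L-x)/2 = 5·4·(6-4)/2 = 20 kN·m
Superposition: M = Σ M_i = -98/9 kN·m ≈ -10.888889 kN·m

M(4) = -98/9 kN·m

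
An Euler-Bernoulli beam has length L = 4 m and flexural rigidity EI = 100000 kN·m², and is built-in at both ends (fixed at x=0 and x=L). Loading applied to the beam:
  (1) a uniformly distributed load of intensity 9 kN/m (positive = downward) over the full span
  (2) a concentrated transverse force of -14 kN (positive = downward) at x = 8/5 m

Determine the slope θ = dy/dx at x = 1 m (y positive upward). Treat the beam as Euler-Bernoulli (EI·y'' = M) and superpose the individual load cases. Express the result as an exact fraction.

θ(1) = -243/25000000 rad

Load 1 — uniform load w=9 kN/m over full span:
  θ_1 = -wx(L-x)(L-2x)/(12EI) = -9·1·(4-1)·(4-2·1)/(12·100000) = -9/200000 rad
Load 2 — point force P=-14 kN at a=8/5 m (b=L-a=12/5):
  θ_2 = -Pb²x(2aL-(3a+b)x)/(2L³EI)  [x≤a] = -(-14)·(12/5)²·1·(2·(8/5)·4-(3·(8/5)+(12/5))·1)/(2·4³·100000) = 441/12500000 rad
Superposition: θ = Σ θ_i = -243/25000000 rad ≈ -0.000010 rad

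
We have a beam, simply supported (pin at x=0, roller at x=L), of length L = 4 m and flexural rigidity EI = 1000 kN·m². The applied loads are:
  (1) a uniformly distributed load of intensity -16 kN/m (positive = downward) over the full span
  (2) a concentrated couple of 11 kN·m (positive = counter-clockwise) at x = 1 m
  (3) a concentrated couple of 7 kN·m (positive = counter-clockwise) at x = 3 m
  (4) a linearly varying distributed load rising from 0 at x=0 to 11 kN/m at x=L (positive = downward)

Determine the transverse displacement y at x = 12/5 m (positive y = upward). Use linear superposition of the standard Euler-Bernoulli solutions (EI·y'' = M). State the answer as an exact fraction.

y(12/5) = 3337153/93750000 m

Load 1 — uniform load w=-16 kN/m over full span:
  y_1 = -wx(L³-2Lx²+x³)/(24EI) = -(-16)·(12/5)·(4³-2·4·(12/5)²+(12/5)³)/(24·1000) = 3968/78125 m
Load 2 — applied couple M₀=11 kN·m at a=1 m (b=L-a=3):
  y_2 = (M₀x³/(6L)-M₀(x-a)²/2+C₁x)/EI  [x>a] with C₁=M₀(3b²-L²)/(6L)=121/24 = (11·(12/5)³/(6·4)-11·((12/5)-1)²/2+(121/24)·(12/5))/1000 = 957/125000 m
Load 3 — applied couple M₀=7 kN·m at a=3 m (b=L-a=1):
  y_3 = (M₀x³/(6L)+C₁x)/EI  [x≤a] with C₁=M₀(3b²-L²)/(6L)=-91/24 = (7·(12/5)³/(6·4)+(-91/24)·(12/5))/1000 = -1267/250000 m
Load 4 — triangular load w₀=11 kN/m (0→w₀ over full span):
  y_4 = -w₀x(7L⁴-10L²x²+3x⁴)/(360LEI) = -11·(12/5)·(7·4⁴-10·4²·(12/5)²+3·(12/5)⁴)/(360·4·1000) = -104192/5859375 m
Superposition: y = Σ y_i = 3337153/93750000 m ≈ 0.035596 m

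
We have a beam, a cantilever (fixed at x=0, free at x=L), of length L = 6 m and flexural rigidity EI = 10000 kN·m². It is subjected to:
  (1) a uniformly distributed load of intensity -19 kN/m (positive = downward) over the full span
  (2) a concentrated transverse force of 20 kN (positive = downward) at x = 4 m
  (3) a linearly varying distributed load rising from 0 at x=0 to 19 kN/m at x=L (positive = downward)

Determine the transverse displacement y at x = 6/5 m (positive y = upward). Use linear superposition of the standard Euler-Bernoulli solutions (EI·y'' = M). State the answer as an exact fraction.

Load 1 — uniform load w=-19 kN/m over full span:
  y_1 = -wx²(x²-4Lx+6L²)/(24EI) = -(-19)·(6/5)²·((6/5)²-4·6·(6/5)+6·6²)/(24·10000) = 67203/3125000 m
Load 2 — point force P=20 kN at a=4 m (b=L-a=2):
  y_2 = -Px²(3a-x)/(6EI)  [x≤a] = -20·(6/5)²·(3·4-(6/5))/(6·10000) = -81/15625 m
Load 3 — triangular load w₀=19 kN/m (0→w₀ over full span):
  y_3 = (w₀Lx³/12-w₀L²x²/6-w₀x⁵/(120L))/EI = (19·6·(6/5)³/12-19·6²·(6/5)²/6-19·(6/5)⁵/(120·6))/10000 = -1154763/78125000 m
Superposition: y = Σ y_i = 15039/9765625 m ≈ 0.001540 m

y(6/5) = 15039/9765625 m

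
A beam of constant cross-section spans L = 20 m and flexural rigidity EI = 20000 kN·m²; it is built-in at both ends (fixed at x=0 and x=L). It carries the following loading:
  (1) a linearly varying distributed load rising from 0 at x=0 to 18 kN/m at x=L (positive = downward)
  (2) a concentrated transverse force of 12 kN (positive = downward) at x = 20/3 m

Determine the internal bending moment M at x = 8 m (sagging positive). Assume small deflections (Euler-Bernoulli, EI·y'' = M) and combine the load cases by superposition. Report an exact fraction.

Load 1 — triangular load w₀=18 kN/m (0→w₀ over full span):
  M_1 = 3w₀Lx/20 - w₀L²/30 - w₀x³/(6L) = 3·18·20·8/20 - 18·20²/30 - 18·8³/(6·20) = 576/5 kN·m
Load 2 — point force P=12 kN at a=20/3 m (b=L-a=40/3):
  M_2 = Pa²(a+3b)(L-x)/L³ - Pa²b/L²  [x>a] = 12·(20/3)²·((20/3)+3·(40/3))·(20-8)/20³ - 12·(20/3)²·(40/3)/20² = 176/9 kN·m
Superposition: M = Σ M_i = 6064/45 kN·m ≈ 134.755556 kN·m

M(8) = 6064/45 kN·m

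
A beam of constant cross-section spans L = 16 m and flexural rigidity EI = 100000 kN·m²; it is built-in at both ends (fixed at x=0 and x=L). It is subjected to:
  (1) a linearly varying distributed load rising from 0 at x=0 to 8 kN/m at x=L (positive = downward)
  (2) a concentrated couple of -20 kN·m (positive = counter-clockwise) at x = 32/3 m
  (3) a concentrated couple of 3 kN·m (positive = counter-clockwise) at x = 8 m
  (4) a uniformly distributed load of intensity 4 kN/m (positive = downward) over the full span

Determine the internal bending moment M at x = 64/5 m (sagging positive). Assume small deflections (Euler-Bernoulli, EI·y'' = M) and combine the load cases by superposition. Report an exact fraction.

Load 1 — triangular load w₀=8 kN/m (0→w₀ over full span):
  M_1 = 3w₀Lx/20 - w₀L²/30 - w₀x³/(6L) = 3·8·16·(64/5)/20 - 8·16²/30 - 8·(64/5)³/(6·16) = 1024/375 kN·m
Load 2 — applied couple M₀=-20 kN·m at a=32/3 m (b=L-a=16/3):
  M_2 = R_Ax - M_A - M₀  [x>a] with R_A=-5/3, M_A=-20/3 = (-5/3)·(64/5) - (-20/3) - (-20) = 16/3 kN·m
Load 3 — applied couple M₀=3 kN·m at a=8 m (b=L-a=8):
  M_3 = R_Ax - M_A - M₀  [x>a] with R_A=9/32, M_A=3/4 = (9/32)·(64/5) - (3/4) - 3 = -3/20 kN·m
Load 4 — uniform load w=4 kN/m over full span:
  M_4 = wLx/2 - wL²/12 - wx²/2 = 4·16·(64/5)/2 - 4·16²/12 - 4·(64/5)²/2 = -256/75 kN·m
Superposition: M = Σ M_i = 6751/1500 kN·m ≈ 4.500667 kN·m

M(64/5) = 6751/1500 kN·m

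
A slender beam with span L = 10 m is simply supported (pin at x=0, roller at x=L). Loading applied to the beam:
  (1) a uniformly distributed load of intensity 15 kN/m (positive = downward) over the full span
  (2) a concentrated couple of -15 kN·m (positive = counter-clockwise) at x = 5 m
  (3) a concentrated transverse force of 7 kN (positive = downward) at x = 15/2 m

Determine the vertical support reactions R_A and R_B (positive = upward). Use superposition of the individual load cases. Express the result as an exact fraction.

R_A = 301/4 kN, R_B = 327/4 kN

Load 1 — uniform load w=15 kN/m over full span:
  R_A = wL/2 = 15·10/2 = 75 kN
  R_B = wL/2 = 15·10/2 = 75 kN
Load 2 — applied couple M₀=-15 kN·m at a=5 m (b=L-a=5):
  R_A = M₀/L = (-15)/10 = -3/2 kN
  R_B = -M₀/L = -(-15)/10 = 3/2 kN
Load 3 — point force P=7 kN at a=15/2 m (b=L-a=5/2):
  R_A = Pb/L = 7·(5/2)/10 = 7/4 kN
  R_B = Pa/L = 7·(15/2)/10 = 21/4 kN
Superposition: R_A = 301/4 kN, R_B = 327/4 kN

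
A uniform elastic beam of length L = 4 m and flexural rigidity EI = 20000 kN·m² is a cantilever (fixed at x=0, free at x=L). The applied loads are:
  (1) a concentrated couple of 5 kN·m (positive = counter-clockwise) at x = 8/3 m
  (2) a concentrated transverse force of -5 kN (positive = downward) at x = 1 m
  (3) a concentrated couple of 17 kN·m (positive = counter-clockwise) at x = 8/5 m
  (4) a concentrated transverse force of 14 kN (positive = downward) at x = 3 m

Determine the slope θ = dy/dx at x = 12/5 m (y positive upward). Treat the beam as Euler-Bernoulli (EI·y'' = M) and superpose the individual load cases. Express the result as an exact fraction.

θ(12/5) = -939/1000000 rad

Load 1 — applied couple M₀=5 kN·m at a=8/3 m (b=L-a=4/3):
  θ_1 = M₀x/EI  [x≤a] = 5·(12/5)/20000 = 3/5000 rad
Load 2 — point force P=-5 kN at a=1 m (b=L-a=3):
  θ_2 = -Pa²/(2EI)  [x>a] = -(-5)·1²/(2·20000) = 1/8000 rad
Load 3 — applied couple M₀=17 kN·m at a=8/5 m (b=L-a=12/5):
  θ_3 = M₀a/EI  [x>a] = 17·(8/5)/20000 = 17/12500 rad
Load 4 — point force P=14 kN at a=3 m (b=L-a=1):
  θ_4 = -Px(2a-x)/(2EI)  [x≤a] = -14·(12/5)·(2·3-(12/5))/(2·20000) = -189/62500 rad
Superposition: θ = Σ θ_i = -939/1000000 rad ≈ -0.000939 rad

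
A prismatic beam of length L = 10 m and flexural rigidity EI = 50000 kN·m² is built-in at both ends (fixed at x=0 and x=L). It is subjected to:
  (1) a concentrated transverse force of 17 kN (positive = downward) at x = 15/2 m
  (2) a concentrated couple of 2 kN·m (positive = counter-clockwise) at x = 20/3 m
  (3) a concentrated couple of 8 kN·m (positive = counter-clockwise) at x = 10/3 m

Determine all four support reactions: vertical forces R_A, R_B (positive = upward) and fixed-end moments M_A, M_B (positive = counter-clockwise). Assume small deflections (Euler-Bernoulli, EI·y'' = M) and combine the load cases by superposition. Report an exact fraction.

R_A = 383/96 kN, M_A = 829/96 kN·m, R_B = 1249/96 kN, M_B = -2039/96 kN·m

Load 1 — point force P=17 kN at a=15/2 m (b=L-a=5/2):
  R_A = Pb²(3a+b)/L³ = 17·(5/2)²·(3·(15/2)+(5/2))/10³ = 85/32 kN
  M_A = Pab²/L² = 17·(15/2)·(5/2)²/10² = 255/32 kN·m
  R_B = Pa²(a+3b)/L³ = 17·(15/2)²·((15/2)+3·(5/2))/10³ = 459/32 kN
  M_B = -Pa²b/L² = -17·(15/2)²·(5/2)/10² = -765/32 kN·m
Load 2 — applied couple M₀=2 kN·m at a=20/3 m (b=L-a=10/3):
  R_A = 6M₀ab/L³ = 6·2·(20/3)·(10/3)/10³ = 4/15 kN
  M_A = M₀b(2a-b)/L² = 2·(10/3)·(2·(20/3)-(10/3))/10² = 2/3 kN·m
  R_B = -6M₀ab/L³ = -6·2·(20/3)·(10/3)/10³ = -4/15 kN
  M_B = M₀a(2b-a)/L² = 2·(20/3)·(2·(10/3)-(20/3))/10² = 0 kN·m
Load 3 — applied couple M₀=8 kN·m at a=10/3 m (b=L-a=20/3):
  R_A = 6M₀ab/L³ = 6·8·(10/3)·(20/3)/10³ = 16/15 kN
  M_A = M₀b(2a-b)/L² = 8·(20/3)·(2·(10/3)-(20/3))/10² = 0 kN·m
  R_B = -6M₀ab/L³ = -6·8·(10/3)·(20/3)/10³ = -16/15 kN
  M_B = M₀a(2b-a)/L² = 8·(10/3)·(2·(20/3)-(10/3))/10² = 8/3 kN·m
Superposition: R_A = 383/96 kN, M_A = 829/96 kN·m, R_B = 1249/96 kN, M_B = -2039/96 kN·m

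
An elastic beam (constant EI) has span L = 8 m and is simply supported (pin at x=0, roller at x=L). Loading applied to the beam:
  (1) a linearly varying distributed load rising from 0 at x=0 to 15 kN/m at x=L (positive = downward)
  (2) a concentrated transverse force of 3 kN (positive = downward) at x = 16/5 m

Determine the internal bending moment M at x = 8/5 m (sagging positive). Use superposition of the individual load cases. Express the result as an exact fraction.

M(8/5) = 168/5 kN·m

Load 1 — triangular load w₀=15 kN/m (0→w₀ over full span):
  M_1 = w₀Lx/6 - w₀x³/(6L) = 15·8·(8/5)/6 - 15·(8/5)³/(6·8) = 768/25 kN·m
Load 2 — point force P=3 kN at a=16/5 m (b=L-a=24/5):
  M_2 = Pbx/L  [x≤a] = 3·(24/5)·(8/5)/8 = 72/25 kN·m
Superposition: M = Σ M_i = 168/5 kN·m ≈ 33.600000 kN·m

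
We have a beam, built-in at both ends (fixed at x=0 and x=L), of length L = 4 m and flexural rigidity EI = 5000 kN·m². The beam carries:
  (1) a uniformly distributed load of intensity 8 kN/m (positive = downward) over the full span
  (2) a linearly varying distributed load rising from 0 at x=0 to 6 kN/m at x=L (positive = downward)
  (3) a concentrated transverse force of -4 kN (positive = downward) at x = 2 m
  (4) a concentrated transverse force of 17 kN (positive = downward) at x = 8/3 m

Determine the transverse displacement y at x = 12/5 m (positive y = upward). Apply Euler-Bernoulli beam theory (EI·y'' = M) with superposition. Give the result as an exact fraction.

Load 1 — uniform load w=8 kN/m over full span:
  y_1 = -wx²(L-x)²/(24EI) = -8·(12/5)²·(4-(12/5))²/(24·5000) = -384/390625 m
Load 2 — triangular load w₀=6 kN/m (0→w₀ over full span):
  y_2 = -w₀x²(L-x)²(x+2L)/(120LEI) = -6·(12/5)²·(4-(12/5))²·((12/5)+2·4)/(120·4·5000) = -3744/9765625 m
Load 3 — point force P=-4 kN at a=2 m (b=L-a=2):
  y_3 = -Pa²(L-x)²(3bL-(3b+a)(L-x))/(6L³EI)  [x>a] = -(-4)·2²·(4-(12/5))²·(3·2·4-(3·2+2)·(4-(12/5)))/(6·4³·5000) = 56/234375 m
Load 4 — point force P=17 kN at a=8/3 m (b=L-a=4/3):
  y_4 = -Pb²x²(3aL-(3a+b)x)/(6L³EI)  [x≤a] = -17·(4/3)²·(12/5)²·(3·(8/3)·4-(3·(8/3)+(4/3))·(12/5))/(6·4³·5000) = -68/78125 m
Superposition: y = Σ y_i = -58532/29296875 m ≈ -0.001998 m

y(12/5) = -58532/29296875 m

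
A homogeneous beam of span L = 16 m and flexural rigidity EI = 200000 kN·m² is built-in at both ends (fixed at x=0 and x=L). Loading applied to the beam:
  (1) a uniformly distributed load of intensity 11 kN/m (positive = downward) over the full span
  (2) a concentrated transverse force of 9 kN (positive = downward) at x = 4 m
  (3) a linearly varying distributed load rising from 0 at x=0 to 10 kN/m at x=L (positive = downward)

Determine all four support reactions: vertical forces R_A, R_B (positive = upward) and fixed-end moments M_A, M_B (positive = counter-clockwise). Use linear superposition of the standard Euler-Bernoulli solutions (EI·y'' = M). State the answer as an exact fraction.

Load 1 — uniform load w=11 kN/m over full span:
  R_A = wL/2 = 11·16/2 = 88 kN
  M_A = wL²/12 = 11·16²/12 = 704/3 kN·m
  R_B = wL/2 = 11·16/2 = 88 kN
  M_B = -wL²/12 = -11·16²/12 = -704/3 kN·m
Load 2 — point force P=9 kN at a=4 m (b=L-a=12):
  R_A = Pb²(3a+b)/L³ = 9·12²·(3·4+12)/16³ = 243/32 kN
  M_A = Pab²/L² = 9·4·12²/16² = 81/4 kN·m
  R_B = Pa²(a+3b)/L³ = 9·4²·(4+3·12)/16³ = 45/32 kN
  M_B = -Pa²b/L² = -9·4²·12/16² = -27/4 kN·m
Load 3 — triangular load w₀=10 kN/m (0→w₀ over full span):
  R_A = 3w₀L/20 = 3·10·16/20 = 24 kN
  M_A = w₀L²/30 = 10·16²/30 = 256/3 kN·m
  R_B = 7w₀L/20 = 7·10·16/20 = 56 kN
  M_B = -w₀L²/20 = -10·16²/20 = -128 kN·m
Superposition: R_A = 3827/32 kN, M_A = 1361/4 kN·m, R_B = 4653/32 kN, M_B = -4433/12 kN·m

R_A = 3827/32 kN, M_A = 1361/4 kN·m, R_B = 4653/32 kN, M_B = -4433/12 kN·m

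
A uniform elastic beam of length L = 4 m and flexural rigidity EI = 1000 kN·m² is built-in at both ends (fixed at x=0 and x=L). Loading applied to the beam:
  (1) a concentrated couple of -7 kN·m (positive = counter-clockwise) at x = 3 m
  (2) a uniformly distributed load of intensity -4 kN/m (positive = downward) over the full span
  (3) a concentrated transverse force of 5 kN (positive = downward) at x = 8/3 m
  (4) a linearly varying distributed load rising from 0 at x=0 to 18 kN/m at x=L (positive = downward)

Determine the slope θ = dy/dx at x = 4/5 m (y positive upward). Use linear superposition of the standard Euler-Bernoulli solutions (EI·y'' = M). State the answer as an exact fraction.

Load 1 — applied couple M₀=-7 kN·m at a=3 m (b=L-a=1):
  θ_1 = (R_Ax²/2 - M_Ax)/EI  [x≤a] with R_A=-63/32, M_A=-35/16 = ((-63/32)·(4/5)²/2 - (-35/16)·(4/5))/1000 = 7/6250 rad
Load 2 — uniform load w=-4 kN/m over full span:
  θ_2 = -wx(L-x)(L-2x)/(12EI) = -(-4)·(4/5)·(4-(4/5))·(4-2·(4/5))/(12·1000) = 32/15625 rad
Load 3 — point force P=5 kN at a=8/3 m (b=L-a=4/3):
  θ_3 = -Pb²x(2aL-(3a+b)x)/(2L³EI)  [x≤a] = -5·(4/3)²·(4/5)·(2·(8/3)·4-(3·(8/3)+(4/3))·(4/5))/(2·4³·1000) = -13/16875 rad
Load 4 — triangular load w₀=18 kN/m (0→w₀ over full span):
  θ_4 = -w₀(2x(L-x)(L-2x)(x+2L)+x²(L-x)²)/(120LEI) = -18·(2·(4/5)·(4-(4/5))·(4-2·(4/5))·((4/5)+2·4)+(4/5)²·(4-(4/5))²)/(120·4·1000) = -336/78125 rad
Superposition: θ = Σ θ_i = -8029/4218750 rad ≈ -0.001903 rad

θ(4/5) = -8029/4218750 rad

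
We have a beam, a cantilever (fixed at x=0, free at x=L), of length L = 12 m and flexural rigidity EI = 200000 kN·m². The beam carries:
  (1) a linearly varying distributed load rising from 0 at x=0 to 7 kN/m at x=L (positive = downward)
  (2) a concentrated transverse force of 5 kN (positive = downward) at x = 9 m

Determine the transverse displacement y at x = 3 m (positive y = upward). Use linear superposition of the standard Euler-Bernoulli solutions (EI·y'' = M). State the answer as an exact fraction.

Load 1 — triangular load w₀=7 kN/m (0→w₀ over full span):
  y_1 = (w₀Lx³/12-w₀L²x²/6-w₀x⁵/(120L))/EI = (7·12·3³/12-7·12²·3²/6-7·3⁵/(120·12))/200000 = -211869/32000000 m
Load 2 — point force P=5 kN at a=9 m (b=L-a=3):
  y_2 = -Px²(3a-x)/(6EI)  [x≤a] = -5·3²·(3·9-3)/(6·200000) = -9/10000 m
Superposition: y = Σ y_i = -240669/32000000 m ≈ -0.007521 m

y(3) = -240669/32000000 m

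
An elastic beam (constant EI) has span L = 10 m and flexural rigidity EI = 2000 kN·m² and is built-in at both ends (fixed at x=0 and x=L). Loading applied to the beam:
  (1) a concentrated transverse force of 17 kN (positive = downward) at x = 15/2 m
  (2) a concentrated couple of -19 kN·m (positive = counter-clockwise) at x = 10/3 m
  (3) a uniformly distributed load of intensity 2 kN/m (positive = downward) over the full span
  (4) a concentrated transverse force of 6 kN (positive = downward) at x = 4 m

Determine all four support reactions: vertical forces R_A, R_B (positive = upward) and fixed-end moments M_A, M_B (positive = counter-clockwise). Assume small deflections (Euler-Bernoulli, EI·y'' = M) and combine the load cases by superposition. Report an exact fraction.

R_A = 168131/12000 kN, M_A = 79861/2400 kN·m, R_B = 347869/12000 kN, M_B = -42133/800 kN·m

Load 1 — point force P=17 kN at a=15/2 m (b=L-a=5/2):
  R_A = Pb²(3a+b)/L³ = 17·(5/2)²·(3·(15/2)+(5/2))/10³ = 85/32 kN
  M_A = Pab²/L² = 17·(15/2)·(5/2)²/10² = 255/32 kN·m
  R_B = Pa²(a+3b)/L³ = 17·(15/2)²·((15/2)+3·(5/2))/10³ = 459/32 kN
  M_B = -Pa²b/L² = -17·(15/2)²·(5/2)/10² = -765/32 kN·m
Load 2 — applied couple M₀=-19 kN·m at a=10/3 m (b=L-a=20/3):
  R_A = 6M₀ab/L³ = 6·(-19)·(10/3)·(20/3)/10³ = -38/15 kN
  M_A = M₀b(2a-b)/L² = (-19)·(20/3)·(2·(10/3)-(20/3))/10² = 0 kN·m
  R_B = -6M₀ab/L³ = -6·(-19)·(10/3)·(20/3)/10³ = 38/15 kN
  M_B = M₀a(2b-a)/L² = (-19)·(10/3)·(2·(20/3)-(10/3))/10² = -19/3 kN·m
Load 3 — uniform load w=2 kN/m over full span:
  R_A = wL/2 = 2·10/2 = 10 kN
  M_A = wL²/12 = 2·10²/12 = 50/3 kN·m
  R_B = wL/2 = 2·10/2 = 10 kN
  M_B = -wL²/12 = -2·10²/12 = -50/3 kN·m
Load 4 — point force P=6 kN at a=4 m (b=L-a=6):
  R_A = Pb²(3a+b)/L³ = 6·6²·(3·4+6)/10³ = 486/125 kN
  M_A = Pab²/L² = 6·4·6²/10² = 216/25 kN·m
  R_B = Pa²(a+3b)/L³ = 6·4²·(4+3·6)/10³ = 264/125 kN
  M_B = -Pa²b/L² = -6·4²·6/10² = -144/25 kN·m
Superposition: R_A = 168131/12000 kN, M_A = 79861/2400 kN·m, R_B = 347869/12000 kN, M_B = -42133/800 kN·m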